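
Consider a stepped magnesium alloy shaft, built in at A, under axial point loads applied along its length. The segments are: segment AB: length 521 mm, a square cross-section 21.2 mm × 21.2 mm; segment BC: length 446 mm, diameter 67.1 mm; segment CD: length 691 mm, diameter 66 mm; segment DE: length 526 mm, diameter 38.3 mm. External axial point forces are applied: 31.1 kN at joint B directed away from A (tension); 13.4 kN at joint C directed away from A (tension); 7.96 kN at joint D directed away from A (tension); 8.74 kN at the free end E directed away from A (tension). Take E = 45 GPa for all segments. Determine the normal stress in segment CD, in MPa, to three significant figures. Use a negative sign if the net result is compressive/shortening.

4.88 MPa

Internal axial forces (sectioning from the free end, tension +): N_DE = 8.74 kN, N_CD = 16.7 kN, N_BC = 30.1 kN, N_AB = 61.2 kN.
A_CD = 3421 mm².
σ_CD = N_CD/A_CD = 16700/3421 = 4.881 MPa.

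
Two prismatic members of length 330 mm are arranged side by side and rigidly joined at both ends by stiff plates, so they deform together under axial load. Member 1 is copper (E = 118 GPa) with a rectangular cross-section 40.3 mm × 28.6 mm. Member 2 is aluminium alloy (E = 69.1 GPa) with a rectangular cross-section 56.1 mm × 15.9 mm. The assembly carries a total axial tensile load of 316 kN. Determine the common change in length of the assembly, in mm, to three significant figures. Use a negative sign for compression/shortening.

A_1 = 1153 mm².
A_2 = 892 mm².
Equal strain + equilibrium ⇒ each member carries load in proportion to AE: A₁E₁ = 136000000 N, A₂E₂ = 61640000 N, ΣAE = 197600000 N.
δ = PL/ΣAE = 316000·330/197600000 = 0.5276 mm.

0.528 mm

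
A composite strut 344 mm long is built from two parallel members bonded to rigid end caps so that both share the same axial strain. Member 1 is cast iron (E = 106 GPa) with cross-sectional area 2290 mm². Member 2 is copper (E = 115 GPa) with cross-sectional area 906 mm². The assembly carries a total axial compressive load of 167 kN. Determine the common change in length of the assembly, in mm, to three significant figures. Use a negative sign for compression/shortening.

-0.166 mm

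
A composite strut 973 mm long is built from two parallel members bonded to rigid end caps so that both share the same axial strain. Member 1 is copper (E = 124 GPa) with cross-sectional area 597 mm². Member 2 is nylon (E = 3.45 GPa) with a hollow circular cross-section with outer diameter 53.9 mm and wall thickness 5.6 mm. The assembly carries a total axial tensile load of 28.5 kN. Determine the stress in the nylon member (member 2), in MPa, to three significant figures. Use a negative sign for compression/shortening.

1.28 MPa

A_2 = 849.7 mm².
Equal strain + equilibrium ⇒ each member carries load in proportion to AE: A₁E₁ = 74030000 N, A₂E₂ = 2932000 N, ΣAE = 76960000 N.
σ₂ = P·E₂/ΣAE = 28500·3450/76960000 = 1.278 MPa.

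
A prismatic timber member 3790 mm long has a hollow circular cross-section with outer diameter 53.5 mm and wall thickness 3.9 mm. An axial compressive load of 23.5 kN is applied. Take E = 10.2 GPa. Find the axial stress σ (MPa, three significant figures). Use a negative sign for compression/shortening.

A = 607.7 mm².
σ = N/A = -23500/607.7 = -38.67 MPa.

-38.7 MPa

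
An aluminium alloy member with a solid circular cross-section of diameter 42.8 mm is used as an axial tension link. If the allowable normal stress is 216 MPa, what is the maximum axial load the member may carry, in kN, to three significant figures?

A = 1439 mm².
P_max = σ_allow · A = 216 · 1439 = 310800 N = 310.8 kN.

311 kN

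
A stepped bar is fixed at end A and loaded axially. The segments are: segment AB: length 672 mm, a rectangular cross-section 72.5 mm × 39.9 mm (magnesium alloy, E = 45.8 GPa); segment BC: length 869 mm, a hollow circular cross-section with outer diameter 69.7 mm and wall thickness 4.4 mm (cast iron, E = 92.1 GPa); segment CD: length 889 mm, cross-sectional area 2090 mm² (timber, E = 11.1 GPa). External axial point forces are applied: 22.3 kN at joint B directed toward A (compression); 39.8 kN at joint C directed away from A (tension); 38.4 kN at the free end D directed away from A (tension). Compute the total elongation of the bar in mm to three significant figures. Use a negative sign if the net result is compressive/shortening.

2.57 mm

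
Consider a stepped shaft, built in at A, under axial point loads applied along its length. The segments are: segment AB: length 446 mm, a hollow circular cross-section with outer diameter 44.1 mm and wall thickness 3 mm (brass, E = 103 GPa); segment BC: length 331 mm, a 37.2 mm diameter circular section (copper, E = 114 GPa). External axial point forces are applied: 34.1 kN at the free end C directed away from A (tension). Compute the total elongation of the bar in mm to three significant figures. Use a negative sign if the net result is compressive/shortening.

0.472 mm

Internal axial forces (sectioning from the free end, tension +): N_BC = 34.1 kN, N_AB = 34.1 kN.
A_AB = 387.4 mm².
A_BC = 1087 mm².
δ_AB = 34100·446/(387.4·103000) = 0.3812 mm
δ_BC = 34100·331/(1087·114000) = 0.0911 mm
δ = Σδ_i = 0.4723 mm.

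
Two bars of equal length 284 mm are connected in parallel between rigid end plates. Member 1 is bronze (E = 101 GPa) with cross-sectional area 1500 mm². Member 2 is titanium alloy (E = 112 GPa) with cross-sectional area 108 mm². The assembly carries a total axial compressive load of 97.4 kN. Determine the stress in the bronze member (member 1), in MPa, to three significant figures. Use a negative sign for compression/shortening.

-60.1 MPa

Equal strain + equilibrium ⇒ each member carries load in proportion to AE: A₁E₁ = 151500000 N, A₂E₂ = 12100000 N, ΣAE = 163600000 N.
σ₁ = P·E₁/ΣAE = -97400·101000/163600000 = -60.13 MPa.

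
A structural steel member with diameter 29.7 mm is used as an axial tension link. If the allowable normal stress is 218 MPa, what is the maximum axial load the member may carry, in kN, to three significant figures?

A = 692.8 mm².
P_max = σ_allow · A = 218 · 692.8 = 151000 N = 151 kN.

151 kN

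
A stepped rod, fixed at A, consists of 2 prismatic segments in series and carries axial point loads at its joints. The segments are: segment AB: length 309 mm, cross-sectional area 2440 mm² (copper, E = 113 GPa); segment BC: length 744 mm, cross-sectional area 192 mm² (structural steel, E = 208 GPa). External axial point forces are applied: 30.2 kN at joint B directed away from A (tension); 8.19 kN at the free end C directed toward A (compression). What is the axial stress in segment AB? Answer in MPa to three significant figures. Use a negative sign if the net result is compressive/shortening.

Internal axial forces (sectioning from the free end, tension +): N_BC = -8.19 kN, N_AB = 22.01 kN.
σ_AB = N_AB/A_AB = 22010/2440 = 9.02 MPa.

9.02 MPa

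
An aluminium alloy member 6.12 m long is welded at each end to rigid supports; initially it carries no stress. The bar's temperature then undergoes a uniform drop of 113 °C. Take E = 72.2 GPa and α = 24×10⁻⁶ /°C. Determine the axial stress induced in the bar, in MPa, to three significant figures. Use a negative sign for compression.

Free thermal expansion αLΔT = 24e-6 · 6120 · -113 = -16.6 mm.
The walls impose strain ε = −(-16.6)/6120 = 2.7120e-03; σ = Eε = 72200 · 2.7120e-03 = 195.8 MPa.

196 MPa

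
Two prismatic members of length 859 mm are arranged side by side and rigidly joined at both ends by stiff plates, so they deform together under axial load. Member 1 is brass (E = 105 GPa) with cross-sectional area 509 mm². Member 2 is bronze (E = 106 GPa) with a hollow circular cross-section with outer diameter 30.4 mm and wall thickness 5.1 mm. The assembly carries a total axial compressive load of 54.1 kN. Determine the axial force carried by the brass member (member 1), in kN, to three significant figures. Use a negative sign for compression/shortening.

-30.0 kN

A_2 = 405.4 mm².
Equal strain + equilibrium ⇒ each member carries load in proportion to AE: A₁E₁ = 53440000 N, A₂E₂ = 42970000 N, ΣAE = 96410000 N.
F₁ = P·A₁E₁/ΣAE = -54100·53440000/96410000 = -29990 N.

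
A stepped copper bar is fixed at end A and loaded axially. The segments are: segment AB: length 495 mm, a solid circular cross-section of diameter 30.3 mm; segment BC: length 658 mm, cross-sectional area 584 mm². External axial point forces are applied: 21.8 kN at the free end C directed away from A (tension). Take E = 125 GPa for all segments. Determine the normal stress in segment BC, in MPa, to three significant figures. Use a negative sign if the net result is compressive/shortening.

37.3 MPa

Internal axial forces (sectioning from the free end, tension +): N_BC = 21.8 kN, N_AB = 21.8 kN.
σ_BC = N_BC/A_BC = 21800/584 = 37.33 MPa.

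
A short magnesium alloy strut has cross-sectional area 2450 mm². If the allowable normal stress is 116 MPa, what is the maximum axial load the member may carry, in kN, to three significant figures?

P_max = σ_allow · A = 116 · 2450 = 284200 N = 284.2 kN.

284 kN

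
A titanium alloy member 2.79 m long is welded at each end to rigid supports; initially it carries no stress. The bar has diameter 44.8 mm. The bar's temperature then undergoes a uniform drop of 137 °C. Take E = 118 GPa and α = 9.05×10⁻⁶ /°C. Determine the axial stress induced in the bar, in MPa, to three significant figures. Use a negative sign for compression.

146 MPa

Free thermal expansion αLΔT = 9.05e-6 · 2790 · -137 = -3.459 mm.
The walls impose strain ε = −(-3.459)/2790 = 1.2399e-03; σ = Eε = 118000 · 1.2399e-03 = 146.3 MPa.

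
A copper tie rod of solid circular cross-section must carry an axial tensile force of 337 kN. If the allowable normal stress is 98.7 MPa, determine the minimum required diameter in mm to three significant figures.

Required area A ≥ P/σ_allow = 337000/98.7 = 3414 mm².
For a solid circular section, d ≥ √(4A/π) = 65.93 mm.

65.9 mm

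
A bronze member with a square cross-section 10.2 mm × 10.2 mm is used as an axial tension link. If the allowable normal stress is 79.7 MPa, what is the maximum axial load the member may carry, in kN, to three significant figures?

8.29 kN

A = 104 mm².
P_max = σ_allow · A = 79.7 · 104 = 8292 N = 8.292 kN.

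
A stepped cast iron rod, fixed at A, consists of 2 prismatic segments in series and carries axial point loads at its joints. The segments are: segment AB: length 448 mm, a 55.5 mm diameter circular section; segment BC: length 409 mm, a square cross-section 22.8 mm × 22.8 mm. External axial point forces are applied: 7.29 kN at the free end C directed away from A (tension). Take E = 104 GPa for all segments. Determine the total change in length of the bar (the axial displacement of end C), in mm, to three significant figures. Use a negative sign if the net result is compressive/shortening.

0.0681 mm

Internal axial forces (sectioning from the free end, tension +): N_BC = 7.29 kN, N_AB = 7.29 kN.
A_AB = 2419 mm².
A_BC = 519.8 mm².
δ_AB = 7290·448/(2419·104000) = 0.01298 mm
δ_BC = 7290·409/(519.8·104000) = 0.05515 mm
δ = Σδ_i = 0.06813 mm.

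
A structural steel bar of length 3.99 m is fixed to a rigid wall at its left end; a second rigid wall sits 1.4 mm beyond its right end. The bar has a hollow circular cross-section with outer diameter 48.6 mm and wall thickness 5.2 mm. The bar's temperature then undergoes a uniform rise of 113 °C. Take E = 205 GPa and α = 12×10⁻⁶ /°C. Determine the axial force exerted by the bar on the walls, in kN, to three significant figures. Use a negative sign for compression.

Free thermal expansion αLΔT = 12e-6 · 3990 · 113 = 5.41 mm.
The walls engage after the gap closes; constrained expansion = 5.41 − 1.4 = 4.01 mm.
The walls impose strain ε = −(4.01)/3990 = -1.0051e-03; σ = Eε = 205000 · -1.0051e-03 = -206.1 MPa.
Wall reaction R = σ·A = -206.1·709 = -146100 N = -146.1 kN.

-146 kN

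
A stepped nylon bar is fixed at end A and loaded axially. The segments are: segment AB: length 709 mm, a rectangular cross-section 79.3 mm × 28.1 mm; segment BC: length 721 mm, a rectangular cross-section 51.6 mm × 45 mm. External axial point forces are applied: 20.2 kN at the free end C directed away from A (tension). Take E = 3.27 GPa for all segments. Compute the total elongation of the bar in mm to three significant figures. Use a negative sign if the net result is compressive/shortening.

3.88 mm

Internal axial forces (sectioning from the free end, tension +): N_BC = 20.2 kN, N_AB = 20.2 kN.
A_AB = 2228 mm².
A_BC = 2322 mm².
δ_AB = 20200·709/(2228·3270) = 1.965 mm
δ_BC = 20200·721/(2322·3270) = 1.918 mm
δ = Σδ_i = 3.884 mm.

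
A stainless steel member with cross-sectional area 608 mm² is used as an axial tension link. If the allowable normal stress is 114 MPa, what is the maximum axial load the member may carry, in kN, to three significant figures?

69.3 kN

P_max = σ_allow · A = 114 · 608 = 69310 N = 69.31 kN.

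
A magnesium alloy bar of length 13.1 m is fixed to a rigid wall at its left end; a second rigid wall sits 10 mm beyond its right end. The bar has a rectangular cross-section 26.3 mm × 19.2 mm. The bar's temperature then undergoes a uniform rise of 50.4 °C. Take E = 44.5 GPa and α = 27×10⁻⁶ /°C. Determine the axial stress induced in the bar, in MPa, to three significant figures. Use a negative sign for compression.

-26.6 MPa

Free thermal expansion αLΔT = 27e-6 · 13100 · 50.4 = 17.83 mm.
The walls engage after the gap closes; constrained expansion = 17.83 − 10 = 7.826 mm.
The walls impose strain ε = −(7.826)/13100 = -5.9744e-04; σ = Eε = 44500 · -5.9744e-04 = -26.59 MPa.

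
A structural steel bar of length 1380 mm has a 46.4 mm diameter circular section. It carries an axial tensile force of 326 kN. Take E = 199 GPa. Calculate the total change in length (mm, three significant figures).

1.34 mm

A = 1691 mm².
δ_mech = NL/(AE) = 326000·1380/(1691·199000) = 1.337 mm.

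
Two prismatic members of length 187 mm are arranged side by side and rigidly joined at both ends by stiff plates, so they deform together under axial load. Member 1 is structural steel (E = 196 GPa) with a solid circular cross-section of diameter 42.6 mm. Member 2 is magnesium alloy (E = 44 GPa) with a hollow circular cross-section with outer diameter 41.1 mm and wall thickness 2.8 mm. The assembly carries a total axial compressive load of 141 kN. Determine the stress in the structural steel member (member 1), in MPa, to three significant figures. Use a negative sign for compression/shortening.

A_1 = 1425 mm².
A_2 = 336.9 mm².
Equal strain + equilibrium ⇒ each member carries load in proportion to AE: A₁E₁ = 279400000 N, A₂E₂ = 14820000 N, ΣAE = 294200000 N.
σ₁ = P·E₁/ΣAE = -141000·196000/294200000 = -93.94 MPa.

-93.9 MPa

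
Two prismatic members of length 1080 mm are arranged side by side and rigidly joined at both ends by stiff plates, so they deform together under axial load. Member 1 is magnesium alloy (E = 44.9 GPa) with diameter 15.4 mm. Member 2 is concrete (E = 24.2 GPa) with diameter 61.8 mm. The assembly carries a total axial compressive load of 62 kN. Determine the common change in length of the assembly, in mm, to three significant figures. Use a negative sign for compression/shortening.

A_1 = 186.3 mm².
A_2 = 3000 mm².
Equal strain + equilibrium ⇒ each member carries load in proportion to AE: A₁E₁ = 8363000 N, A₂E₂ = 72590000 N, ΣAE = 80950000 N.
δ = PL/ΣAE = -62000·1080/80950000 = -0.8271 mm.

-0.827 mm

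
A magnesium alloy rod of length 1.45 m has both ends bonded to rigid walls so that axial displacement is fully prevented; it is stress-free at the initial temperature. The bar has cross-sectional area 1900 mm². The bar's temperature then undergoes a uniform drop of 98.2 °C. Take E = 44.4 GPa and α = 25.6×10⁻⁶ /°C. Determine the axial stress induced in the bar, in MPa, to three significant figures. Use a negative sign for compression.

Free thermal expansion αLΔT = 25.6e-6 · 1450 · -98.2 = -3.645 mm.
The walls impose strain ε = −(-3.645)/1450 = 2.5139e-03; σ = Eε = 44400 · 2.5139e-03 = 111.6 MPa.

112 MPa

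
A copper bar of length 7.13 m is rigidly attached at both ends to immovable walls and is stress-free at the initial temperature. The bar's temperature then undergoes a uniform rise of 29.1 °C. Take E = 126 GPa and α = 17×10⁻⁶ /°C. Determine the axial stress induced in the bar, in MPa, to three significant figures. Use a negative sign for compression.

Free thermal expansion αLΔT = 17e-6 · 7130 · 29.1 = 3.527 mm.
The walls impose strain ε = −(3.527)/7130 = -4.9470e-04; σ = Eε = 126000 · -4.9470e-04 = -62.33 MPa.

-62.3 MPa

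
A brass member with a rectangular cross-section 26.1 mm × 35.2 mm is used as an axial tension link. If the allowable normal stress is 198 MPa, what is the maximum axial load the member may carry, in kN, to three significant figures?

182 kN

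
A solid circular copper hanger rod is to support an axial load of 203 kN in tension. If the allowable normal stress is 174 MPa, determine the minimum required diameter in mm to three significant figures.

38.5 mm

Required area A ≥ P/σ_allow = 203000/174 = 1167 mm².
For a solid circular section, d ≥ √(4A/π) = 38.54 mm.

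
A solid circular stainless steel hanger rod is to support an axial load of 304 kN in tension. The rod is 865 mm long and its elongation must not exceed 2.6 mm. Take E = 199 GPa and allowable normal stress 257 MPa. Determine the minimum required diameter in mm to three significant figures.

Required area A ≥ P/σ_allow = 304000/257 = 1183 mm².
For a solid circular section, d ≥ √(4A/π) = 38.81 mm.
Elongation limit: A ≥ PL/(Eδ_allow) = 304000·865/(199000·2.6) = 508.2 mm² ⇒ d ≥ 25.44 mm.
The stress limit governs.

38.8 mm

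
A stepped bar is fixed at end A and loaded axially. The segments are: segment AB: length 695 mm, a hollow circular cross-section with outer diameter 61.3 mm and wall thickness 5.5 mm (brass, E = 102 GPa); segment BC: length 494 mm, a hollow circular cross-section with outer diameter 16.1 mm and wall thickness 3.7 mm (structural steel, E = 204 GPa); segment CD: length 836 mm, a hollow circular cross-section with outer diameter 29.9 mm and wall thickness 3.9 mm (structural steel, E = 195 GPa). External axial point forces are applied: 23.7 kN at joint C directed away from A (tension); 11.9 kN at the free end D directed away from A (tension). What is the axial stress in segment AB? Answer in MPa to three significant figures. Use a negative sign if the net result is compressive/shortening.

Internal axial forces (sectioning from the free end, tension +): N_CD = 11.9 kN, N_BC = 35.6 kN, N_AB = 35.6 kN.
A_AB = 964.2 mm².
σ_AB = N_AB/A_AB = 35600/964.2 = 36.92 MPa.

36.9 MPa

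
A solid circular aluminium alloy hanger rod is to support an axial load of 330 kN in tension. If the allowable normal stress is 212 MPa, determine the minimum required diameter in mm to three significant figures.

44.5 mm

Required area A ≥ P/σ_allow = 330000/212 = 1557 mm².
For a solid circular section, d ≥ √(4A/π) = 44.52 mm.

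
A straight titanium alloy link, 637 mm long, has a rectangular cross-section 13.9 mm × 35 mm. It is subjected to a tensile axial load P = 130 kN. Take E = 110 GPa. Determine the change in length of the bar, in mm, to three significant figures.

A = 486.5 mm².
δ_mech = NL/(AE) = 130000·637/(486.5·110000) = 1.547 mm.

1.55 mm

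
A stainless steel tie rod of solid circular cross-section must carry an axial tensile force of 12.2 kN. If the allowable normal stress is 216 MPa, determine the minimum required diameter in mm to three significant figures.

8.48 mm

Required area A ≥ P/σ_allow = 12200/216 = 56.48 mm².
For a solid circular section, d ≥ √(4A/π) = 8.48 mm.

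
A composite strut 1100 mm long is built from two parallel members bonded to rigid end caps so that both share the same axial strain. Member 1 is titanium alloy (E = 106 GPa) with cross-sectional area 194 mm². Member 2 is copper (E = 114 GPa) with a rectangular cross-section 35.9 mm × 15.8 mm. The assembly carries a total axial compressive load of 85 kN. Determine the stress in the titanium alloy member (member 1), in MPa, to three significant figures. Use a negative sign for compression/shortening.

A_2 = 567.2 mm².
Equal strain + equilibrium ⇒ each member carries load in proportion to AE: A₁E₁ = 20560000 N, A₂E₂ = 64660000 N, ΣAE = 85230000 N.
σ₁ = P·E₁/ΣAE = -85000·106000/85230000 = -105.7 MPa.

-106 MPa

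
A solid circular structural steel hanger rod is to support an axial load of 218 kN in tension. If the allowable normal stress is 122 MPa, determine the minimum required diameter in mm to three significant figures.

47.7 mm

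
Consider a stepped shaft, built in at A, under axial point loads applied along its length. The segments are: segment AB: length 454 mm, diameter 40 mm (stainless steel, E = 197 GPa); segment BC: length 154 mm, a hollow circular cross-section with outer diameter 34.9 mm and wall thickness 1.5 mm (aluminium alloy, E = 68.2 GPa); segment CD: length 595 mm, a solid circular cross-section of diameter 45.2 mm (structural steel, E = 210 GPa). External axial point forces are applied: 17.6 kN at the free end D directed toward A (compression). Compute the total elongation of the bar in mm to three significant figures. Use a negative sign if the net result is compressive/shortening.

Internal axial forces (sectioning from the free end, tension +): N_CD = -17.6 kN, N_BC = -17.6 kN, N_AB = -17.6 kN.
A_AB = 1257 mm².
A_BC = 157.4 mm².
A_CD = 1605 mm².
δ_AB = -17600·454/(1257·197000) = -0.03228 mm
δ_BC = -17600·154/(157.4·68200) = -0.2525 mm
δ_CD = -17600·595/(1605·210000) = -0.03108 mm
δ = Σδ_i = -0.3159 mm.

-0.316 mm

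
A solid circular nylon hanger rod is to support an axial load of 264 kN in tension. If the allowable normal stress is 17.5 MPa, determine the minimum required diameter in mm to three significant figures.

139 mm

Required area A ≥ P/σ_allow = 264000/17.5 = 15090 mm².
For a solid circular section, d ≥ √(4A/π) = 138.6 mm.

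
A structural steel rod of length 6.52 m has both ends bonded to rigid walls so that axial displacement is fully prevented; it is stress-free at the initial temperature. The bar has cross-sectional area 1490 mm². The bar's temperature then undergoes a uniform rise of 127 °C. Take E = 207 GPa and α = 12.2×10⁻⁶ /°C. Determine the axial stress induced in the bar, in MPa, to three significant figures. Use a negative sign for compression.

Free thermal expansion αLΔT = 12.2e-6 · 6520 · 127 = 10.1 mm.
The walls impose strain ε = −(10.1)/6520 = -1.5494e-03; σ = Eε = 207000 · -1.5494e-03 = -320.7 MPa.

-321 MPa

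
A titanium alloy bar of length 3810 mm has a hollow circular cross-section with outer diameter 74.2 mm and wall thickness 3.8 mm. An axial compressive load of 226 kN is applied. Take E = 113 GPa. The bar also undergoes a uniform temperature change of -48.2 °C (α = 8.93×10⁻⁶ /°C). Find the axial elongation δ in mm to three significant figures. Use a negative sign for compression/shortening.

-10.7 mm

A = 840.4 mm².
δ_mech = NL/(AE) = -226000·3810/(840.4·113000) = -9.067 mm.
δ_thermal = αLΔT = 8.93e-6·3810·-48.2 = -1.64 mm.
δ = δ_mech + δ_thermal = -10.71 mm.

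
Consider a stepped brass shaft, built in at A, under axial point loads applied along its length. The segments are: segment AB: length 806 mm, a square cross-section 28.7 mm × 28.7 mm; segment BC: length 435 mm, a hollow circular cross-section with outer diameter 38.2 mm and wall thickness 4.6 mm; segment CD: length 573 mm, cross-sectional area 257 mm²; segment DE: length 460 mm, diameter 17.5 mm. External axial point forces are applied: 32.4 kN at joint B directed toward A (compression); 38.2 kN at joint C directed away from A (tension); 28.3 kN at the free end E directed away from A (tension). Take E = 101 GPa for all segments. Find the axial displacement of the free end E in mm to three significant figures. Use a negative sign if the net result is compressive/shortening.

Internal axial forces (sectioning from the free end, tension +): N_DE = 28.3 kN, N_CD = 28.3 kN, N_BC = 66.5 kN, N_AB = 34.1 kN.
A_AB = 823.7 mm².
A_BC = 485.6 mm².
A_DE = 240.5 mm².
δ_AB = 34100·806/(823.7·101000) = 0.3304 mm
δ_BC = 66500·435/(485.6·101000) = 0.5899 mm
δ_CD = 28300·573/(257·101000) = 0.6247 mm
δ_DE = 28300·460/(240.5·101000) = 0.5359 mm
δ = Σδ_i = 2.081 mm.

2.08 mm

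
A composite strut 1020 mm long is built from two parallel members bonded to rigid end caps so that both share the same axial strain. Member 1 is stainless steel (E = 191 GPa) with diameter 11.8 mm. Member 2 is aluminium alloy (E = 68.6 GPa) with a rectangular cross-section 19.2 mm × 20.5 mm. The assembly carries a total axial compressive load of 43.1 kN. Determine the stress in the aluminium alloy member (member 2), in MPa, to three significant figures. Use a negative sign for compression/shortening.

-61.7 MPa

A_1 = 109.4 mm².
A_2 = 393.6 mm².
Equal strain + equilibrium ⇒ each member carries load in proportion to AE: A₁E₁ = 20890000 N, A₂E₂ = 27000000 N, ΣAE = 47890000 N.
σ₂ = P·E₂/ΣAE = -43100·68600/47890000 = -61.74 MPa.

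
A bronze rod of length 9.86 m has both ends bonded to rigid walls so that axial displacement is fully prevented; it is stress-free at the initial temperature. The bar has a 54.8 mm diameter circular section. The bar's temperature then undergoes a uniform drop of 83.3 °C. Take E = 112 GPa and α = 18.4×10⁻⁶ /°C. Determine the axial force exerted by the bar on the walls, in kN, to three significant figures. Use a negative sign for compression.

405 kN

Free thermal expansion αLΔT = 18.4e-6 · 9860 · -83.3 = -15.11 mm.
The walls impose strain ε = −(-15.11)/9860 = 1.5327e-03; σ = Eε = 112000 · 1.5327e-03 = 171.7 MPa.
Wall reaction R = σ·A = 171.7·2359 = 404900 N = 404.9 kN.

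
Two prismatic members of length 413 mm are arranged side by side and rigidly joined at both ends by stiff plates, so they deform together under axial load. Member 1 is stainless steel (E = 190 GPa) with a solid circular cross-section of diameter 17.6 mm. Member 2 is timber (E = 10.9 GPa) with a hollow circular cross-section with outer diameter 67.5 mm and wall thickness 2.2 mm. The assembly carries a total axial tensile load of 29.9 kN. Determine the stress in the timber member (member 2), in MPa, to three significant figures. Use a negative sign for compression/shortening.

6.37 MPa

A_1 = 243.3 mm².
A_2 = 451.3 mm².
Equal strain + equilibrium ⇒ each member carries load in proportion to AE: A₁E₁ = 46220000 N, A₂E₂ = 4919000 N, ΣAE = 51140000 N.
σ₂ = P·E₂/ΣAE = 29900·10900/51140000 = 6.372 MPa.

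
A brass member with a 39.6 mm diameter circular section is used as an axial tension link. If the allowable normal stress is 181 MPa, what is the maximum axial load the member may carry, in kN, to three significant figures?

223 kN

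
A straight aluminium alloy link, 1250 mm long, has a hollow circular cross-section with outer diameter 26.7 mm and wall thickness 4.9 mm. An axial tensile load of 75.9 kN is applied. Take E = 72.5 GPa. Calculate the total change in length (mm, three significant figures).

3.90 mm

A = 335.6 mm².
δ_mech = NL/(AE) = 75900·1250/(335.6·72500) = 3.9 mm.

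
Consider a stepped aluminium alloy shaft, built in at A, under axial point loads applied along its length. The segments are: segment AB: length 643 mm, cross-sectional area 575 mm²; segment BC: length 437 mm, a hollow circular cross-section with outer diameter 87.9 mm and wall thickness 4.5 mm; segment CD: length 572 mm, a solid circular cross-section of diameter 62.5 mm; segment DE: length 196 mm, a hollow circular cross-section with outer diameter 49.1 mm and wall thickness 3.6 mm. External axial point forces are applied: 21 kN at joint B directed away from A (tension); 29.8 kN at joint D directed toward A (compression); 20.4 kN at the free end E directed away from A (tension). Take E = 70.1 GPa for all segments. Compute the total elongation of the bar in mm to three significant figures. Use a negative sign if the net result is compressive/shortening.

0.221 mm

Internal axial forces (sectioning from the free end, tension +): N_DE = 20.4 kN, N_CD = -9.4 kN, N_BC = -9.4 kN, N_AB = 11.6 kN.
A_BC = 1179 mm².
A_CD = 3068 mm².
A_DE = 514.6 mm².
δ_AB = 11600·643/(575·70100) = 0.185 mm
δ_BC = -9400·437/(1179·70100) = -0.0497 mm
δ_CD = -9400·572/(3068·70100) = -0.025 mm
δ_DE = 20400·196/(514.6·70100) = 0.1108 mm
δ = Σδ_i = 0.2212 mm.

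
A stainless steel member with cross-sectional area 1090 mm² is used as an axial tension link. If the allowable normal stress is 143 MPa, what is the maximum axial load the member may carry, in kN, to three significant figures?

P_max = σ_allow · A = 143 · 1090 = 155900 N = 155.9 kN.

156 kN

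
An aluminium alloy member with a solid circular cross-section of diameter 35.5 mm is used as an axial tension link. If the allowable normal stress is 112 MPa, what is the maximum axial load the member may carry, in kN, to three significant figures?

111 kN

A = 989.8 mm².
P_max = σ_allow · A = 112 · 989.8 = 110900 N = 110.9 kN.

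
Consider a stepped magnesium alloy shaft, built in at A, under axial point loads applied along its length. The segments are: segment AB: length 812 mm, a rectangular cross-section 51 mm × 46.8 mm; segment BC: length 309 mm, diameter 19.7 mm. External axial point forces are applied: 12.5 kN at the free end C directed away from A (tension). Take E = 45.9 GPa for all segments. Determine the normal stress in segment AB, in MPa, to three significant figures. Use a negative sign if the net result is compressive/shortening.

5.24 MPa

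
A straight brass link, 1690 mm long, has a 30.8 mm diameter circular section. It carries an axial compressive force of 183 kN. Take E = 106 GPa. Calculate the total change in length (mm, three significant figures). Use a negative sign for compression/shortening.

-3.92 mm

A = 745.1 mm².
δ_mech = NL/(AE) = -183000·1690/(745.1·106000) = -3.916 mm.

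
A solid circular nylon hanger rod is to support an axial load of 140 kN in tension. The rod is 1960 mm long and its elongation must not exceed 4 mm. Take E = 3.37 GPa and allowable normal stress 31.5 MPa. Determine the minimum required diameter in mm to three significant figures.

Required area A ≥ P/σ_allow = 140000/31.5 = 4444 mm².
For a solid circular section, d ≥ √(4A/π) = 75.23 mm.
Elongation limit: A ≥ PL/(Eδ_allow) = 140000·1960/(3370·4) = 20360 mm² ⇒ d ≥ 161 mm.
The elongation limit governs.

161 mm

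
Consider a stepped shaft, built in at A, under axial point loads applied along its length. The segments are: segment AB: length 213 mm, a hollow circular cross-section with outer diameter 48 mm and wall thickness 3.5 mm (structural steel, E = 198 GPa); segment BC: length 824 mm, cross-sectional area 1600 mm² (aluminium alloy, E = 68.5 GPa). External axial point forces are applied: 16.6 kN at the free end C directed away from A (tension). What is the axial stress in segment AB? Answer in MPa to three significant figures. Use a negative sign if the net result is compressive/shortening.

Internal axial forces (sectioning from the free end, tension +): N_BC = 16.6 kN, N_AB = 16.6 kN.
A_AB = 489.3 mm².
σ_AB = N_AB/A_AB = 16600/489.3 = 33.93 MPa.

33.9 MPa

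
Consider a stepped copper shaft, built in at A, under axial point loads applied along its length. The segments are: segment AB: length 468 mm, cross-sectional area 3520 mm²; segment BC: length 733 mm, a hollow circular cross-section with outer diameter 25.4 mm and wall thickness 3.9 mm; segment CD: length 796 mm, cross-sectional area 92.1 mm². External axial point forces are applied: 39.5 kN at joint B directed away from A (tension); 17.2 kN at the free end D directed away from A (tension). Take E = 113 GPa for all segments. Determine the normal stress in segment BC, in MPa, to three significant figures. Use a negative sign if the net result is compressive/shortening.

Internal axial forces (sectioning from the free end, tension +): N_CD = 17.2 kN, N_BC = 17.2 kN, N_AB = 56.7 kN.
A_BC = 263.4 mm².
σ_BC = N_BC/A_BC = 17200/263.4 = 65.29 MPa.

65.3 MPa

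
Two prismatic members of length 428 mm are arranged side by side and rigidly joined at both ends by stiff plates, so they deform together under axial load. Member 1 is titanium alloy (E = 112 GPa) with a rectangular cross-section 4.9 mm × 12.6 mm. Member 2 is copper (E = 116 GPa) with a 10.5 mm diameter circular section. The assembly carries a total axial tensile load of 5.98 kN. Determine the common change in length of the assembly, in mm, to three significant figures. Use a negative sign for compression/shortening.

0.151 mm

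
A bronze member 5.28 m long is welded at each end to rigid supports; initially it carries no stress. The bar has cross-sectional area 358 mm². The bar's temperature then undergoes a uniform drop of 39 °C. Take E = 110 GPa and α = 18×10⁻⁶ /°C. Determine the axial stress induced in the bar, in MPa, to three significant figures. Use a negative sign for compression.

77.2 MPa

Free thermal expansion αLΔT = 18e-6 · 5280 · -39 = -3.707 mm.
The walls impose strain ε = −(-3.707)/5280 = 7.0200e-04; σ = Eε = 110000 · 7.0200e-04 = 77.22 MPa.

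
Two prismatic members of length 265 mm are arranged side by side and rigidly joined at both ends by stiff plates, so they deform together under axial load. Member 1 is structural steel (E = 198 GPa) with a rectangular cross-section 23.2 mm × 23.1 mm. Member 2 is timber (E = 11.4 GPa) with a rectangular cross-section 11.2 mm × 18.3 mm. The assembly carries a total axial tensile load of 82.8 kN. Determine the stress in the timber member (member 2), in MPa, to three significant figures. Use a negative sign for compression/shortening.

A_1 = 535.9 mm².
A_2 = 205 mm².
Equal strain + equilibrium ⇒ each member carries load in proportion to AE: A₁E₁ = 106100000 N, A₂E₂ = 2337000 N, ΣAE = 108400000 N.
σ₂ = P·E₂/ΣAE = 82800·11400/108400000 = 8.704 MPa.

8.70 MPa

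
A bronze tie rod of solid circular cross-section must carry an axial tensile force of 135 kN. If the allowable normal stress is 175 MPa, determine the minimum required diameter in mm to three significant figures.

Required area A ≥ P/σ_allow = 135000/175 = 771.4 mm².
For a solid circular section, d ≥ √(4A/π) = 31.34 mm.

31.3 mm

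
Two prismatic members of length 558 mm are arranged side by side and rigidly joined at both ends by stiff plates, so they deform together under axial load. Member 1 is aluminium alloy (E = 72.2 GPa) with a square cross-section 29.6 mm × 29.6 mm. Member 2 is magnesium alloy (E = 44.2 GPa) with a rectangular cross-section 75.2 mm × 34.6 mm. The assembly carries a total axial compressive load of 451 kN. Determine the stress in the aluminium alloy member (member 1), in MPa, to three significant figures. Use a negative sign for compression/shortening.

A_1 = 876.2 mm².
A_2 = 2602 mm².
Equal strain + equilibrium ⇒ each member carries load in proportion to AE: A₁E₁ = 63260000 N, A₂E₂ = 115000000 N, ΣAE = 178300000 N.
σ₁ = P·E₁/ΣAE = -451000·72200/178300000 = -182.7 MPa.

-183 MPa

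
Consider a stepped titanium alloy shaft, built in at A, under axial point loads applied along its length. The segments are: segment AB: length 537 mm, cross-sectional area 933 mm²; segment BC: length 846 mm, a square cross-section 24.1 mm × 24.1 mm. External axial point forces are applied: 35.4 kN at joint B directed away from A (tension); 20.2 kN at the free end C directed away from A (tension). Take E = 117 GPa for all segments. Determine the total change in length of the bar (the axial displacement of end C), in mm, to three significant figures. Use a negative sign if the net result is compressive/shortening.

0.525 mm

Internal axial forces (sectioning from the free end, tension +): N_BC = 20.2 kN, N_AB = 55.6 kN.
A_BC = 580.8 mm².
δ_AB = 55600·537/(933·117000) = 0.2735 mm
δ_BC = 20200·846/(580.8·117000) = 0.2515 mm
δ = Σδ_i = 0.525 mm.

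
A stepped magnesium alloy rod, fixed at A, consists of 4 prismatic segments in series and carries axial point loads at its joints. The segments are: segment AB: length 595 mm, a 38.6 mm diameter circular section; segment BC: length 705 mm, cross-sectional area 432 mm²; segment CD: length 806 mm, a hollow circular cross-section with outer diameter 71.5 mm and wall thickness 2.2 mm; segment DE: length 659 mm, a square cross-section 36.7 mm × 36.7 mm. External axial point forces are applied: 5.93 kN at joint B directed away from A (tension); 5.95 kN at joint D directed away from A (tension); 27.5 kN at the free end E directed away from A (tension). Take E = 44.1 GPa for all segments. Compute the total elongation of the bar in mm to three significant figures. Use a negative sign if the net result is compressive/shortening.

Internal axial forces (sectioning from the free end, tension +): N_DE = 27.5 kN, N_CD = 33.45 kN, N_BC = 33.45 kN, N_AB = 39.38 kN.
A_AB = 1170 mm².
A_CD = 479 mm².
A_DE = 1347 mm².
δ_AB = 39380·595/(1170·44100) = 0.454 mm
δ_BC = 33450·705/(432·44100) = 1.238 mm
δ_CD = 33450·806/(479·44100) = 1.276 mm
δ_DE = 27500·659/(1347·44100) = 0.3051 mm
δ = Σδ_i = 3.273 mm.

3.27 mm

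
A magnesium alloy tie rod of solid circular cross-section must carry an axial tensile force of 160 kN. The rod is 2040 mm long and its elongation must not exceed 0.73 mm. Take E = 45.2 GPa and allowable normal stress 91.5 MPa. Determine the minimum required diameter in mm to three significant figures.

112 mm

Required area A ≥ P/σ_allow = 160000/91.5 = 1749 mm².
For a solid circular section, d ≥ √(4A/π) = 47.19 mm.
Elongation limit: A ≥ PL/(Eδ_allow) = 160000·2040/(45200·0.73) = 9892 mm² ⇒ d ≥ 112.2 mm.
The elongation limit governs.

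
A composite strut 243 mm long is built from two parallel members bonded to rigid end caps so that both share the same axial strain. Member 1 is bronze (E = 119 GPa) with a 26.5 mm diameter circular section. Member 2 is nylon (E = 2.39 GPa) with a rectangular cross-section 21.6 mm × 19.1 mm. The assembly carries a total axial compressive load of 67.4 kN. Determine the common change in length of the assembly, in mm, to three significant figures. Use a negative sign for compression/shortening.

-0.246 mm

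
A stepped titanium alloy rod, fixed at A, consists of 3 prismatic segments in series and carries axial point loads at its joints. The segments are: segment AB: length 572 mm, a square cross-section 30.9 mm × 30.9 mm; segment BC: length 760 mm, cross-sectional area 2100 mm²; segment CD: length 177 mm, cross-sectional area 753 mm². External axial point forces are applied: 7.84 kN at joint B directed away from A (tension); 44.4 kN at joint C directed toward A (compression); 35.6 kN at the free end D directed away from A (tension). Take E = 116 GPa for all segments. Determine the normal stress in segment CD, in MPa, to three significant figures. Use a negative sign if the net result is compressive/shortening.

47.3 MPa

Internal axial forces (sectioning from the free end, tension +): N_CD = 35.6 kN, N_BC = -8.8 kN, N_AB = -0.96 kN.
σ_CD = N_CD/A_CD = 35600/753 = 47.28 MPa.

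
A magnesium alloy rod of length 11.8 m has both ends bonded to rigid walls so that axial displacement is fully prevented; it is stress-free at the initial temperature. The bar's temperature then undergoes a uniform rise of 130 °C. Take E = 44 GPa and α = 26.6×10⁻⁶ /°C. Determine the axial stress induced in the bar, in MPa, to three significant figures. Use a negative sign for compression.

Free thermal expansion αLΔT = 26.6e-6 · 11800 · 130 = 40.8 mm.
The walls impose strain ε = −(40.8)/11800 = -3.4580e-03; σ = Eε = 44000 · -3.4580e-03 = -152.2 MPa.

-152 MPa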